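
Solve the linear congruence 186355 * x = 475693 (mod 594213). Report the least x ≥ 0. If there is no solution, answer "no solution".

414343

First find gcd(186355, 594213):
594213 = 3·186355 + 35148
186355 = 5·35148 + 10615
35148 = 3·10615 + 3303
10615 = 3·3303 + 706
3303 = 4·706 + 479
706 = 1·479 + 227
479 = 2·227 + 25
227 = 9·25 + 2
25 = 12·2 + 1
2 = 2·1 + 0
gcd = 1, so a unique solution mod 594213 exists.
Back-substitute for the Bézout coefficients:
1 = 25 − 12·2
1 = −12·227 + 109·25
1 = 109·479 − 230·227
1 = −230·706 + 339·479
1 = 339·3303 − 1586·706
1 = −1586·10615 + 5097·3303
1 = 5097·35148 − 16877·10615
1 = −16877·186355 + 89482·35148
1 = 89482·594213 − 285323·186355
So 186355·(-285323) ≡ 1 (mod 594213), giving 186355⁻¹ ≡ 308890.
x ≡ 186355⁻¹·475693 ≡ 308890·475693 ≡ 414343 (mod 594213).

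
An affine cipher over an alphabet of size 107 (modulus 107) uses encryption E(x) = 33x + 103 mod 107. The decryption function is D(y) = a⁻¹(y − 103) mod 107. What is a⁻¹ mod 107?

Run Euclid on (107, 33):
107 = 3*33 + 8
33 = 4*8 + 1
8 = 8*1 + 0
Since gcd(33, 107) = 1, back-substitute to write 1 as a combination:
1 = 33 − 4·8
1 = −4·107 + 13·33
So 33·13 ≡ 1 (mod 107).

13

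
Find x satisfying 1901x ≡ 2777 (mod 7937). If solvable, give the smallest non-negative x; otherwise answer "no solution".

348

First find gcd(1901, 7937):
7937 = 4×1901 + 333
1901 = 5×333 + 236
333 = 1×236 + 97
236 = 2×97 + 42
97 = 2×42 + 13
42 = 3×13 + 3
13 = 4×3 + 1
3 = 3×1 + 0
gcd = 1, so a unique solution mod 7937 exists.
Back-substitute for the Bézout coefficients:
1 = 13 − 4·3
1 = −4·42 + 13·13
1 = 13·97 − 30·42
1 = −30·236 + 73·97
1 = 73·333 − 103·236
1 = −103·1901 + 588·333
1 = 588·7937 − 2455·1901
So 1901·(-2455) ≡ 1 (mod 7937), giving 1901⁻¹ ≡ 5482.
x ≡ 1901⁻¹·2777 ≡ 5482·2777 ≡ 348 (mod 7937).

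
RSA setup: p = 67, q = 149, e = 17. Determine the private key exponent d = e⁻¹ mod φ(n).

φ(n) = (p−1)(q−1) = 66·148 = 9768.
Need d with 17·d ≡ 1 (mod 9768). Apply the extended Euclidean algorithm:
9768 = 574·17 + 10
17 = 1·10 + 7
10 = 1·7 + 3
7 = 2·3 + 1
3 = 3·1 + 0
Back-substitute:
1 = 7 − 2·3
1 = −2·10 + 3·7
1 = 3·17 − 5·10
1 = −5·9768 + 2873·17
So 17·2873 ≡ 1 (mod 9768), hence d = 2873.

2873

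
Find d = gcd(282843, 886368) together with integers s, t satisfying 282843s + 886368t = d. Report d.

Apply Euclid's algorithm to 886368 and 282843:
886368 = 3·282843 + 37839
282843 = 7·37839 + 17970
37839 = 2·17970 + 1899
17970 = 9·1899 + 879
1899 = 2·879 + 141
879 = 6·141 + 33
141 = 4·33 + 9
33 = 3·9 + 6
9 = 1·6 + 3
6 = 2·3 + 0
gcd(282843, 886368) = 3.
Working backward:
3 = 9 − 6
3 = −33 + 4·9
3 = 4·141 − 17·33
3 = −17·879 + 106·141
3 = 106·1899 − 229·879
3 = −229·17970 + 2167·1899
3 = 2167·37839 − 4563·17970
3 = −4563·282843 + 34108·37839
3 = 34108·886368 − 106887·282843
So 3 = (34108)·886368 + (-106887)·282843.

3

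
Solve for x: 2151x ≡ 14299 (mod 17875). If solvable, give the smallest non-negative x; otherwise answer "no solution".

First find gcd(2151, 17875):
17875 = 8*2151 + 667
2151 = 3*667 + 150
667 = 4*150 + 67
150 = 2*67 + 16
67 = 4*16 + 3
16 = 5*3 + 1
3 = 3*1 + 0
gcd = 1, so a unique solution mod 17875 exists.
Back-substitute for the Bézout coefficients:
1 = 16 − 5·3
1 = −5·67 + 21·16
1 = 21·150 − 47·67
1 = −47·667 + 209·150
1 = 209·2151 − 674·667
1 = −674·17875 + 5601·2151
So 2151·(5601) ≡ 1 (mod 17875), giving 2151⁻¹ ≡ 5601.
x ≡ 2151⁻¹·14299 ≡ 5601·14299 ≡ 8699 (mod 17875).

8699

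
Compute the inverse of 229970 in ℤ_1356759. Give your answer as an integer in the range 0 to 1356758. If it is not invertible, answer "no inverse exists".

Extended Euclidean algorithm:
1356759 = 5×229970 + 206909
229970 = 1×206909 + 23061
206909 = 8×23061 + 22421
23061 = 1×22421 + 640
22421 = 35×640 + 21
640 = 30×21 + 10
21 = 2×10 + 1
10 = 10×1 + 0
Since gcd(229970, 1356759) = 1, back-substitute to write 1 as a combination:
1 = 21 − 2·10
1 = −2·640 + 61·21
1 = 61·22421 − 2137·640
1 = −2137·23061 + 2198·22421
1 = 2198·206909 − 19721·23061
1 = −19721·229970 + 21919·206909
1 = 21919·1356759 − 129316·229970
Thus 229970·(-129316) ≡ 1 (mod 1356759); reducing, -129316 mod 1356759 = 1227443.

1227443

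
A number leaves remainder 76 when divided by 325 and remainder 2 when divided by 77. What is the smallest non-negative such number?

16326

Write x = 76 + 325·k. Then 325·k ≡ 2 − 76 ≡ 3 (mod 77).
Need 325⁻¹ mod 77. Extended Euclid on (77, 17):
77 = 4·17 + 9
17 = 1·9 + 8
9 = 1·8 + 1
8 = 8·1 + 0
Back-substitute:
1 = 9 − 8
1 = −17 + 2·9
1 = 2·77 − 9·17
325⁻¹ ≡ 68 (mod 77), so k ≡ 68·3 ≡ 50 (mod 77).
x = 76 + 325·50 = 16326.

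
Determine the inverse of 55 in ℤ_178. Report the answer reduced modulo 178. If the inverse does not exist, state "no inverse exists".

Apply the Euclidean algorithm to 178 and 55:
178 = 3×55 + 13
55 = 4×13 + 3
13 = 4×3 + 1
3 = 3×1 + 0
gcd = 1, so the inverse exists. Back-substitute:
1 = 13 − 4·3
1 = −4·55 + 17·13
1 = 17·178 − 55·55
So 55·(-55) ≡ 1 (mod 178), and -55 ≡ 123 (mod 178).

123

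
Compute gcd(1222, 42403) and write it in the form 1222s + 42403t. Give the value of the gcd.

Euclidean algorithm:
42403 = 34×1222 + 855
1222 = 1×855 + 367
855 = 2×367 + 121
367 = 3×121 + 4
121 = 30×4 + 1
4 = 4×1 + 0
gcd(1222, 42403) = 1.
Back-substituting:
1 = 121 − 30·4
1 = −30·367 + 91·121
1 = 91·855 − 212·367
1 = −212·1222 + 303·855
1 = 303·42403 − 10514·1222
So 1 = (303)·42403 + (-10514)·1222.

1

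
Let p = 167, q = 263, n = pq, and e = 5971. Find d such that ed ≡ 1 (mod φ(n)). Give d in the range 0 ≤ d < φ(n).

φ(n) = (p−1)(q−1) = 166·262 = 43492.
Need d with 5971·d ≡ 1 (mod 43492). Apply the extended Euclidean algorithm:
43492 = 7·5971 + 1695
5971 = 3·1695 + 886
1695 = 1·886 + 809
886 = 1·809 + 77
809 = 10·77 + 39
77 = 1·39 + 38
39 = 1·38 + 1
38 = 38·1 + 0
Back-substitute:
1 = 39 − 38
1 = −77 + 2·39
1 = 2·809 − 21·77
1 = −21·886 + 23·809
1 = 23·1695 − 44·886
1 = −44·5971 + 155·1695
1 = 155·43492 − 1129·5971
So 5971·(-1129) ≡ 1 (mod 43492), hence d ≡ -1129 ≡ 42363 (mod 43492).

42363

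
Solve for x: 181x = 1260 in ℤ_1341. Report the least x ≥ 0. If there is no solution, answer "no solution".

First find gcd(181, 1341):
1341 = 7·181 + 74
181 = 2·74 + 33
74 = 2·33 + 8
33 = 4·8 + 1
8 = 8·1 + 0
gcd = 1, so a unique solution mod 1341 exists.
Back-substitute for the Bézout coefficients:
1 = 33 − 4·8
1 = −4·74 + 9·33
1 = 9·181 − 22·74
1 = −22·1341 + 163·181
So 181·(163) ≡ 1 (mod 1341), giving 181⁻¹ ≡ 163.
x ≡ 181⁻¹·1260 ≡ 163·1260 ≡ 207 (mod 1341).

207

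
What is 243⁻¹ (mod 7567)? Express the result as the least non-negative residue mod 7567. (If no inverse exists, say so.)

Run Euclid on (7567, 243):
7567 = 31*243 + 34
243 = 7*34 + 5
34 = 6*5 + 4
5 = 1*4 + 1
4 = 4*1 + 0
The gcd is 1. Working backward:
1 = 5 − 4
1 = −34 + 7·5
1 = 7·243 − 50·34
1 = −50·7567 + 1557·243
So 243·1557 ≡ 1 (mod 7567).

1557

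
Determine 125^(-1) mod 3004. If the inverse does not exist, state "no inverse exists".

Run Euclid on (3004, 125):
3004 = 24·125 + 4
125 = 31·4 + 1
4 = 4·1 + 0
The gcd is 1. Working backward:
1 = 125 − 31·4
1 = −31·3004 + 745·125
So 125·745 ≡ 1 (mod 3004).

745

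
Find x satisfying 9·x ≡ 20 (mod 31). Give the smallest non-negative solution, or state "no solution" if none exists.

16

First find gcd(9, 31):
31 = 3×9 + 4
9 = 2×4 + 1
4 = 4×1 + 0
gcd = 1, so a unique solution mod 31 exists.
Back-substitute for the Bézout coefficients:
1 = 9 − 2·4
1 = −2·31 + 7·9
So 9·(7) ≡ 1 (mod 31), giving 9⁻¹ ≡ 7.
x ≡ 9⁻¹·20 ≡ 7·20 ≡ 16 (mod 31).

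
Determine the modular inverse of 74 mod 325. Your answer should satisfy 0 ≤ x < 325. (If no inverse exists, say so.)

gcd(325, 74) by repeated division:
325 = 4×74 + 29
74 = 2×29 + 16
29 = 1×16 + 13
16 = 1×13 + 3
13 = 4×3 + 1
3 = 3×1 + 0
Since gcd(74, 325) = 1, back-substitute to write 1 as a combination:
1 = 13 − 4·3
1 = −4·16 + 5·13
1 = 5·29 − 9·16
1 = −9·74 + 23·29
1 = 23·325 − 101·74
So 74·(-101) ≡ 1 (mod 325), and -101 ≡ 224 (mod 325).

224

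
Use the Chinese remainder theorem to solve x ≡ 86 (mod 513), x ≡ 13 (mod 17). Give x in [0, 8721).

2138

Write x = 86 + 513·k. Then 513·k ≡ 13 − 86 ≡ 12 (mod 17).
Need 513⁻¹ mod 17. Extended Euclid on (17, 3):
17 = 5·3 + 2
3 = 1·2 + 1
2 = 2·1 + 0
Back-substitute:
1 = 3 − 2
1 = −17 + 6·3
513⁻¹ ≡ 6 (mod 17), so k ≡ 6·12 ≡ 4 (mod 17).
x = 86 + 513·4 = 2138.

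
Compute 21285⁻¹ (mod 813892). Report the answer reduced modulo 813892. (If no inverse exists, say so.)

Apply the Euclidean algorithm to 813892 and 21285:
813892 = 38*21285 + 5062
21285 = 4*5062 + 1037
5062 = 4*1037 + 914
1037 = 1*914 + 123
914 = 7*123 + 53
123 = 2*53 + 17
53 = 3*17 + 2
17 = 8*2 + 1
2 = 2*1 + 0
Since gcd(21285, 813892) = 1, back-substitute to write 1 as a combination:
1 = 17 − 8·2
1 = −8·53 + 25·17
1 = 25·123 − 58·53
1 = −58·914 + 431·123
1 = 431·1037 − 489·914
1 = −489·5062 + 2387·1037
1 = 2387·21285 − 10037·5062
1 = −10037·813892 + 383793·21285
So 21285·383793 ≡ 1 (mod 813892).

383793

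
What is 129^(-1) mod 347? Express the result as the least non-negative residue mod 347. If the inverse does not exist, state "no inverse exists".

269

gcd(347, 129) by repeated division:
347 = 2*129 + 89
129 = 1*89 + 40
89 = 2*40 + 9
40 = 4*9 + 4
9 = 2*4 + 1
4 = 4*1 + 0
gcd = 1, so the inverse exists. Back-substitute:
1 = 9 − 2·4
1 = −2·40 + 9·9
1 = 9·89 − 20·40
1 = −20·129 + 29·89
1 = 29·347 − 78·129
Thus 129·(-78) ≡ 1 (mod 347); reducing, -78 mod 347 = 269.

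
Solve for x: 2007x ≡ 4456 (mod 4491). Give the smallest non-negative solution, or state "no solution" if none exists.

no solution

gcd(2007, 4491):
4491 = 2*2007 + 477
2007 = 4*477 + 99
477 = 4*99 + 81
99 = 1*81 + 18
81 = 4*18 + 9
18 = 2*9 + 0
gcd = 9, but 9 ∤ 4456, so the congruence has no solution.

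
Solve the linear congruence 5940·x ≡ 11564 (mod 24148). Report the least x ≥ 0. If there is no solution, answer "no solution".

First find gcd(5940, 24148):
24148 = 4×5940 + 388
5940 = 15×388 + 120
388 = 3×120 + 28
120 = 4×28 + 8
28 = 3×8 + 4
8 = 2×4 + 0
gcd = 4 and 4 | 11564, so solutions exist. Divide through by 4: 1485x ≡ 2891 (mod 6037).
Now find 1485⁻¹ mod 6037:
6037 = 4*1485 + 97
1485 = 15*97 + 30
97 = 3*30 + 7
30 = 4*7 + 2
7 = 3*2 + 1
2 = 2*1 + 0
Back-substitute:
1 = 7 − 3·2
1 = −3·30 + 13·7
1 = 13·97 − 42·30
1 = −42·1485 + 643·97
1 = 643·6037 − 2614·1485
So 1485·(-2614) ≡ 1 (mod 6037), i.e. 1485⁻¹ ≡ 3423.
Then x ≡ 3423·2891 ≡ 1250 (mod 6037); the smallest non-negative solution is x = 1250.

1250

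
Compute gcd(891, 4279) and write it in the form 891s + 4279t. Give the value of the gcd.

11

Apply Euclid's algorithm to 4279 and 891:
4279 = 4·891 + 715
891 = 1·715 + 176
715 = 4·176 + 11
176 = 16·11 + 0
gcd(891, 4279) = 11.
Working backward:
11 = 715 − 4·176
11 = −4·891 + 5·715
11 = 5·4279 − 24·891
So 11 = (5)·4279 + (-24)·891.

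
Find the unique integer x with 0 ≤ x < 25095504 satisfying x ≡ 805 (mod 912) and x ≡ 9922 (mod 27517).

17593285

Write x = 805 + 912·k. Then 912·k ≡ 9922 − 805 ≡ 9117 (mod 27517).
Need 912⁻¹ mod 27517. Extended Euclid on (27517, 912):
27517 = 30·912 + 157
912 = 5·157 + 127
157 = 1·127 + 30
127 = 4·30 + 7
30 = 4·7 + 2
7 = 3·2 + 1
2 = 2·1 + 0
Back-substitute:
1 = 7 − 3·2
1 = −3·30 + 13·7
1 = 13·127 − 55·30
1 = −55·157 + 68·127
1 = 68·912 − 395·157
1 = −395·27517 + 11918·912
912⁻¹ ≡ 11918 (mod 27517), so k ≡ 11918·9117 ≡ 19290 (mod 27517).
x = 805 + 912·19290 = 17593285.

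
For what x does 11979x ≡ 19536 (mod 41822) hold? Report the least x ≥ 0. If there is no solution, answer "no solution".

54

First find gcd(11979, 41822):
41822 = 3*11979 + 5885
11979 = 2*5885 + 209
5885 = 28*209 + 33
209 = 6*33 + 11
33 = 3*11 + 0
gcd = 11 and 11 | 19536, so solutions exist. Divide through by 11: 1089x ≡ 1776 (mod 3802).
Now find 1089⁻¹ mod 3802:
3802 = 3*1089 + 535
1089 = 2*535 + 19
535 = 28*19 + 3
19 = 6*3 + 1
3 = 3*1 + 0
Back-substitute:
1 = 19 − 6·3
1 = −6·535 + 169·19
1 = 169·1089 − 344·535
1 = −344·3802 + 1201·1089
So 1089⁻¹ ≡ 1201 (mod 3802).
Then x ≡ 1201·1776 ≡ 54 (mod 3802); the smallest non-negative solution is x = 54.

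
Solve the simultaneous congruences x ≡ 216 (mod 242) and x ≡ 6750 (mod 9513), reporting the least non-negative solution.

6750

Write x = 216 + 242·k. Then 242·k ≡ 6750 − 216 ≡ 6534 (mod 9513).
Need 242⁻¹ mod 9513. Extended Euclid on (9513, 242):
9513 = 39*242 + 75
242 = 3*75 + 17
75 = 4*17 + 7
17 = 2*7 + 3
7 = 2*3 + 1
3 = 3*1 + 0
Back-substitute:
1 = 7 − 2·3
1 = −2·17 + 5·7
1 = 5·75 − 22·17
1 = −22·242 + 71·75
1 = 71·9513 − 2791·242
242⁻¹ ≡ 6722 (mod 9513), so k ≡ 6722·6534 ≡ 27 (mod 9513).
x = 216 + 242·27 = 6750.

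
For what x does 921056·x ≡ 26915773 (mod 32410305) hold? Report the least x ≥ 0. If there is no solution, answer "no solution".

First find gcd(921056, 32410305):
32410305 = 35*921056 + 173345
921056 = 5*173345 + 54331
173345 = 3*54331 + 10352
54331 = 5*10352 + 2571
10352 = 4*2571 + 68
2571 = 37*68 + 55
68 = 1*55 + 13
55 = 4*13 + 3
13 = 4*3 + 1
3 = 3*1 + 0
gcd = 1, so a unique solution mod 32410305 exists.
Back-substitute for the Bézout coefficients:
1 = 13 − 4·3
1 = −4·55 + 17·13
1 = 17·68 − 21·55
1 = −21·2571 + 794·68
1 = 794·10352 − 3197·2571
1 = −3197·54331 + 16779·10352
1 = 16779·173345 − 53534·54331
1 = −53534·921056 + 284449·173345
1 = 284449·32410305 − 10009249·921056
So 921056·(-10009249) ≡ 1 (mod 32410305), giving 921056⁻¹ ≡ 22401056.
x ≡ 921056⁻¹·26915773 ≡ 22401056·26915773 ≡ 32270813 (mod 32410305).

32270813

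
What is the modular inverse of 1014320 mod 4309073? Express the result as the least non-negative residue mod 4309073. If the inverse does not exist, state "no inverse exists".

gcd(4309073, 1014320) by repeated division:
4309073 = 4×1014320 + 251793
1014320 = 4×251793 + 7148
251793 = 35×7148 + 1613
7148 = 4×1613 + 696
1613 = 2×696 + 221
696 = 3×221 + 33
221 = 6×33 + 23
33 = 1×23 + 10
23 = 2×10 + 3
10 = 3×3 + 1
3 = 3×1 + 0
Since gcd(1014320, 4309073) = 1, back-substitute to write 1 as a combination:
1 = 10 − 3·3
1 = −3·23 + 7·10
1 = 7·33 − 10·23
1 = −10·221 + 67·33
1 = 67·696 − 211·221
1 = −211·1613 + 489·696
1 = 489·7148 − 2167·1613
1 = −2167·251793 + 76334·7148
1 = 76334·1014320 − 307503·251793
1 = −307503·4309073 + 1306346·1014320
So 1014320·1306346 ≡ 1 (mod 4309073).

1306346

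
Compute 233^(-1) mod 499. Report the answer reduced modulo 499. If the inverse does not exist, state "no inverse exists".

257

Apply the Euclidean algorithm to 499 and 233:
499 = 2×233 + 33
233 = 7×33 + 2
33 = 16×2 + 1
2 = 2×1 + 0
gcd = 1, so the inverse exists. Back-substitute:
1 = 33 − 16·2
1 = −16·233 + 113·33
1 = 113·499 − 242·233
Hence 233⁻¹ ≡ -242 ≡ 257 (mod 499).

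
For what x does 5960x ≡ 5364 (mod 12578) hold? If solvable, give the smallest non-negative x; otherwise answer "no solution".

First find gcd(5960, 12578):
12578 = 2×5960 + 658
5960 = 9×658 + 38
658 = 17×38 + 12
38 = 3×12 + 2
12 = 6×2 + 0
gcd = 2 and 2 | 5364, so solutions exist. Divide through by 2: 2980x ≡ 2682 (mod 6289).
Now find 2980⁻¹ mod 6289:
6289 = 2×2980 + 329
2980 = 9×329 + 19
329 = 17×19 + 6
19 = 3×6 + 1
6 = 6×1 + 0
Back-substitute:
1 = 19 − 3·6
1 = −3·329 + 52·19
1 = 52·2980 − 471·329
1 = −471·6289 + 994·2980
So 2980⁻¹ ≡ 994 (mod 6289).
Then x ≡ 994·2682 ≡ 5661 (mod 6289); the smallest non-negative solution is x = 5661.

5661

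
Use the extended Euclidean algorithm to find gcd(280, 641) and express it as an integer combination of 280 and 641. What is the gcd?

1

Repeated division:
641 = 2×280 + 81
280 = 3×81 + 37
81 = 2×37 + 7
37 = 5×7 + 2
7 = 3×2 + 1
2 = 2×1 + 0
gcd(280, 641) = 1.
Working backward:
1 = 7 − 3·2
1 = −3·37 + 16·7
1 = 16·81 − 35·37
1 = −35·280 + 121·81
1 = 121·641 − 277·280
So 1 = (121)·641 + (-277)·280.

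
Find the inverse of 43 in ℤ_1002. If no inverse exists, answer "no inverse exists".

769

Run Euclid on (1002, 43):
1002 = 23·43 + 13
43 = 3·13 + 4
13 = 3·4 + 1
4 = 4·1 + 0
Since gcd(43, 1002) = 1, back-substitute to write 1 as a combination:
1 = 13 − 3·4
1 = −3·43 + 10·13
1 = 10·1002 − 233·43
Thus 43·(-233) ≡ 1 (mod 1002); reducing, -233 mod 1002 = 769.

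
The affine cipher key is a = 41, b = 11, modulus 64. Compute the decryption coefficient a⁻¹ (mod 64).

25

Extended Euclidean algorithm:
64 = 1×41 + 23
41 = 1×23 + 18
23 = 1×18 + 5
18 = 3×5 + 3
5 = 1×3 + 2
3 = 1×2 + 1
2 = 2×1 + 0
The gcd is 1. Working backward:
1 = 3 − 2
1 = −5 + 2·3
1 = 2·18 − 7·5
1 = −7·23 + 9·18
1 = 9·41 − 16·23
1 = −16·64 + 25·41
So 41·25 ≡ 1 (mod 64).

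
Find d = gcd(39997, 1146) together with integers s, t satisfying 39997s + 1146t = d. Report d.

Euclidean algorithm:
39997 = 34*1146 + 1033
1146 = 1*1033 + 113
1033 = 9*113 + 16
113 = 7*16 + 1
16 = 16*1 + 0
gcd(39997, 1146) = 1.
Back-substituting:
1 = 113 − 7·16
1 = −7·1033 + 64·113
1 = 64·1146 − 71·1033
1 = −71·39997 + 2478·1146
So 1 = (-71)·39997 + (2478)·1146.

1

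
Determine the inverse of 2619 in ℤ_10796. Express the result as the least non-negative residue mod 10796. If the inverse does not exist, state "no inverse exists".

Run Euclid on (10796, 2619):
10796 = 4×2619 + 320
2619 = 8×320 + 59
320 = 5×59 + 25
59 = 2×25 + 9
25 = 2×9 + 7
9 = 1×7 + 2
7 = 3×2 + 1
2 = 2×1 + 0
gcd = 1, so the inverse exists. Back-substitute:
1 = 7 − 3·2
1 = −3·9 + 4·7
1 = 4·25 − 11·9
1 = −11·59 + 26·25
1 = 26·320 − 141·59
1 = −141·2619 + 1154·320
1 = 1154·10796 − 4757·2619
So 2619·(-4757) ≡ 1 (mod 10796), and -4757 ≡ 6039 (mod 10796).

6039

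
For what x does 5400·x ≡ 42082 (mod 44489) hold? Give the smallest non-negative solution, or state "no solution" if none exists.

16996

First find gcd(5400, 44489):
44489 = 8×5400 + 1289
5400 = 4×1289 + 244
1289 = 5×244 + 69
244 = 3×69 + 37
69 = 1×37 + 32
37 = 1×32 + 5
32 = 6×5 + 2
5 = 2×2 + 1
2 = 2×1 + 0
gcd = 1, so a unique solution mod 44489 exists.
Back-substitute for the Bézout coefficients:
1 = 5 − 2·2
1 = −2·32 + 13·5
1 = 13·37 − 15·32
1 = −15·69 + 28·37
1 = 28·244 − 99·69
1 = −99·1289 + 523·244
1 = 523·5400 − 2191·1289
1 = −2191·44489 + 18051·5400
So 5400·(18051) ≡ 1 (mod 44489), giving 5400⁻¹ ≡ 18051.
x ≡ 5400⁻¹·42082 ≡ 18051·42082 ≡ 16996 (mod 44489).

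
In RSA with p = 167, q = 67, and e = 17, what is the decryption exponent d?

φ(n) = (p−1)(q−1) = 166·66 = 10956.
Need d with 17·d ≡ 1 (mod 10956). Apply the extended Euclidean algorithm:
10956 = 644·17 + 8
17 = 2·8 + 1
8 = 8·1 + 0
Back-substitute:
1 = 17 − 2·8
1 = −2·10956 + 1289·17
So 17·1289 ≡ 1 (mod 10956), hence d = 1289.

1289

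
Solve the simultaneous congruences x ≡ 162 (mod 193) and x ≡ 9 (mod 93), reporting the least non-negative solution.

Write x = 162 + 193·k. Then 193·k ≡ 9 − 162 ≡ 33 (mod 93).
Need 193⁻¹ mod 93. Extended Euclid on (93, 7):
93 = 13×7 + 2
7 = 3×2 + 1
2 = 2×1 + 0
Back-substitute:
1 = 7 − 3·2
1 = −3·93 + 40·7
193⁻¹ ≡ 40 (mod 93), so k ≡ 40·33 ≡ 18 (mod 93).
x = 162 + 193·18 = 3636.

3636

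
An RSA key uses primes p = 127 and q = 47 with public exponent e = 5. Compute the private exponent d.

φ(n) = (p−1)(q−1) = 126·46 = 5796.
Need d with 5·d ≡ 1 (mod 5796). Apply the extended Euclidean algorithm:
5796 = 1159×5 + 1
5 = 5×1 + 0
Back-substitute:
1 = 5796 − 1159·5
So 5·(-1159) ≡ 1 (mod 5796), hence d ≡ -1159 ≡ 4637 (mod 5796).

4637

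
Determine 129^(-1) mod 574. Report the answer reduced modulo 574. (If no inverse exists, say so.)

gcd(574, 129) by repeated division:
574 = 4*129 + 58
129 = 2*58 + 13
58 = 4*13 + 6
13 = 2*6 + 1
6 = 6*1 + 0
gcd = 1, so the inverse exists. Back-substitute:
1 = 13 − 2·6
1 = −2·58 + 9·13
1 = 9·129 − 20·58
1 = −20·574 + 89·129
So 129·89 ≡ 1 (mod 574).

89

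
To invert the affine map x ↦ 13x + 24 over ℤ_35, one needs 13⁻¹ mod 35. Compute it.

Run Euclid on (35, 13):
35 = 2*13 + 9
13 = 1*9 + 4
9 = 2*4 + 1
4 = 4*1 + 0
The gcd is 1. Working backward:
1 = 9 − 2·4
1 = −2·13 + 3·9
1 = 3·35 − 8·13
Thus 13·(-8) ≡ 1 (mod 35); reducing, -8 mod 35 = 27.

27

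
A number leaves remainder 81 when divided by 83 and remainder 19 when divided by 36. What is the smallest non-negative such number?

1243

Write x = 81 + 83·k. Then 83·k ≡ 19 − 81 ≡ 10 (mod 36).
Need 83⁻¹ mod 36. Extended Euclid on (36, 11):
36 = 3*11 + 3
11 = 3*3 + 2
3 = 1*2 + 1
2 = 2*1 + 0
Back-substitute:
1 = 3 − 2
1 = −11 + 4·3
1 = 4·36 − 13·11
83⁻¹ ≡ 23 (mod 36), so k ≡ 23·10 ≡ 14 (mod 36).
x = 81 + 83·14 = 1243.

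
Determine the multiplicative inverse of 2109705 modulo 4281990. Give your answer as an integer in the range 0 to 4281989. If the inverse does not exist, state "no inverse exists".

Euclidean algorithm on 4281990, 2109705:
4281990 = 2·2109705 + 62580
2109705 = 33·62580 + 44565
62580 = 1·44565 + 18015
44565 = 2·18015 + 8535
18015 = 2·8535 + 945
8535 = 9·945 + 30
945 = 31·30 + 15
30 = 2·15 + 0
The gcd is 15, not 1, hence no inverse exists.

no inverse exists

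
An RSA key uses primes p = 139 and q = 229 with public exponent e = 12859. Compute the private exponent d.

16411

φ(n) = (p−1)(q−1) = 138·228 = 31464.
Need d with 12859·d ≡ 1 (mod 31464). Apply the extended Euclidean algorithm:
31464 = 2·12859 + 5746
12859 = 2·5746 + 1367
5746 = 4·1367 + 278
1367 = 4·278 + 255
278 = 1·255 + 23
255 = 11·23 + 2
23 = 11·2 + 1
2 = 2·1 + 0
Back-substitute:
1 = 23 − 11·2
1 = −11·255 + 122·23
1 = 122·278 − 133·255
1 = −133·1367 + 654·278
1 = 654·5746 − 2749·1367
1 = −2749·12859 + 6152·5746
1 = 6152·31464 − 15053·12859
So 12859·(-15053) ≡ 1 (mod 31464), hence d ≡ -15053 ≡ 16411 (mod 31464).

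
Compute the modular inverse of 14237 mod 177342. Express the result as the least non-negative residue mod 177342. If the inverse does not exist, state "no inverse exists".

10289

gcd(177342, 14237) by repeated division:
177342 = 12×14237 + 6498
14237 = 2×6498 + 1241
6498 = 5×1241 + 293
1241 = 4×293 + 69
293 = 4×69 + 17
69 = 4×17 + 1
17 = 17×1 + 0
gcd = 1, so the inverse exists. Back-substitute:
1 = 69 − 4·17
1 = −4·293 + 17·69
1 = 17·1241 − 72·293
1 = −72·6498 + 377·1241
1 = 377·14237 − 826·6498
1 = −826·177342 + 10289·14237
So 14237·10289 ≡ 1 (mod 177342).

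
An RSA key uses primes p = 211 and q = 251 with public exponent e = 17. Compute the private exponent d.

φ(n) = (p−1)(q−1) = 210·250 = 52500.
Need d with 17·d ≡ 1 (mod 52500). Apply the extended Euclidean algorithm:
52500 = 3088×17 + 4
17 = 4×4 + 1
4 = 4×1 + 0
Back-substitute:
1 = 17 − 4·4
1 = −4·52500 + 12353·17
So 17·12353 ≡ 1 (mod 52500), hence d = 12353.

12353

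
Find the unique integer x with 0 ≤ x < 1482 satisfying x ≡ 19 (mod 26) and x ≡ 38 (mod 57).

1007

Write x = 19 + 26·k. Then 26·k ≡ 38 − 19 ≡ 19 (mod 57).
Need 26⁻¹ mod 57. Extended Euclid on (57, 26):
57 = 2*26 + 5
26 = 5*5 + 1
5 = 5*1 + 0
Back-substitute:
1 = 26 − 5·5
1 = −5·57 + 11·26
26⁻¹ ≡ 11 (mod 57), so k ≡ 11·19 ≡ 38 (mod 57).
x = 19 + 26·38 = 1007.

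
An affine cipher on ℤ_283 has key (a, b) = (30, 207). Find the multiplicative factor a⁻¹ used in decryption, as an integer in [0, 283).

217

gcd(283, 30) by repeated division:
283 = 9*30 + 13
30 = 2*13 + 4
13 = 3*4 + 1
4 = 4*1 + 0
Since gcd(30, 283) = 1, back-substitute to write 1 as a combination:
1 = 13 − 3·4
1 = −3·30 + 7·13
1 = 7·283 − 66·30
Hence 30⁻¹ ≡ -66 ≡ 217 (mod 283).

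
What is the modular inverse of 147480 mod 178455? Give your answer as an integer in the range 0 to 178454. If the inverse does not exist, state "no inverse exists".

no inverse exists

Compute gcd(147480, 178455):
178455 = 1×147480 + 30975
147480 = 4×30975 + 23580
30975 = 1×23580 + 7395
23580 = 3×7395 + 1395
7395 = 5×1395 + 420
1395 = 3×420 + 135
420 = 3×135 + 15
135 = 9×15 + 0
The gcd is 15, not 1, hence no inverse exists.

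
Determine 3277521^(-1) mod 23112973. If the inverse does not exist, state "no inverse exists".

no inverse exists

Euclidean algorithm on 23112973, 3277521:
23112973 = 7·3277521 + 170326
3277521 = 19·170326 + 41327
170326 = 4·41327 + 5018
41327 = 8·5018 + 1183
5018 = 4·1183 + 286
1183 = 4·286 + 39
286 = 7·39 + 13
39 = 3·13 + 0
The gcd is 13, not 1, hence no inverse exists.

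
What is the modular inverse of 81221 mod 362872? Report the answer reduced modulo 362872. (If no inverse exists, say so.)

Extended Euclidean algorithm:
362872 = 4·81221 + 37988
81221 = 2·37988 + 5245
37988 = 7·5245 + 1273
5245 = 4·1273 + 153
1273 = 8·153 + 49
153 = 3·49 + 6
49 = 8·6 + 1
6 = 6·1 + 0
Since gcd(81221, 362872) = 1, back-substitute to write 1 as a combination:
1 = 49 − 8·6
1 = −8·153 + 25·49
1 = 25·1273 − 208·153
1 = −208·5245 + 857·1273
1 = 857·37988 − 6207·5245
1 = −6207·81221 + 13271·37988
1 = 13271·362872 − 59291·81221
Thus 81221·(-59291) ≡ 1 (mod 362872); reducing, -59291 mod 362872 = 303581.

303581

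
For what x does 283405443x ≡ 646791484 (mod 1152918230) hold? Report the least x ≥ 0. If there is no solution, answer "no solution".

First find gcd(283405443, 1152918230):
1152918230 = 4·283405443 + 19296458
283405443 = 14·19296458 + 13255031
19296458 = 1·13255031 + 6041427
13255031 = 2·6041427 + 1172177
6041427 = 5·1172177 + 180542
1172177 = 6·180542 + 88925
180542 = 2·88925 + 2692
88925 = 33·2692 + 89
2692 = 30·89 + 22
89 = 4·22 + 1
22 = 22·1 + 0
gcd = 1, so a unique solution mod 1152918230 exists.
Back-substitute for the Bézout coefficients:
1 = 89 − 4·22
1 = −4·2692 + 121·89
1 = 121·88925 − 3997·2692
1 = −3997·180542 + 8115·88925
1 = 8115·1172177 − 52687·180542
1 = −52687·6041427 + 271550·1172177
1 = 271550·13255031 − 595787·6041427
1 = −595787·19296458 + 867337·13255031
1 = 867337·283405443 − 12738505·19296458
1 = −12738505·1152918230 + 51821357·283405443
So 283405443·(51821357) ≡ 1 (mod 1152918230), giving 283405443⁻¹ ≡ 51821357.
x ≡ 283405443⁻¹·646791484 ≡ 51821357·646791484 ≡ 131483078 (mod 1152918230).

131483078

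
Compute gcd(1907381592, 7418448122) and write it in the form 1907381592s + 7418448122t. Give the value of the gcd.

Repeated division:
7418448122 = 3*1907381592 + 1696303346
1907381592 = 1*1696303346 + 211078246
1696303346 = 8*211078246 + 7677378
211078246 = 27*7677378 + 3789040
7677378 = 2*3789040 + 99298
3789040 = 38*99298 + 15716
99298 = 6*15716 + 5002
15716 = 3*5002 + 710
5002 = 7*710 + 32
710 = 22*32 + 6
32 = 5*6 + 2
6 = 3*2 + 0
gcd(1907381592, 7418448122) = 2.
Working backward:
2 = 32 − 5·6
2 = −5·710 + 111·32
2 = 111·5002 − 782·710
2 = −782·15716 + 2457·5002
2 = 2457·99298 − 15524·15716
2 = −15524·3789040 + 592369·99298
2 = 592369·7677378 − 1200262·3789040
2 = −1200262·211078246 + 32999443·7677378
2 = 32999443·1696303346 − 265195806·211078246
2 = −265195806·1907381592 + 298195249·1696303346
2 = 298195249·7418448122 − 1159781553·1907381592
So 2 = (298195249)·7418448122 + (-1159781553)·1907381592.

2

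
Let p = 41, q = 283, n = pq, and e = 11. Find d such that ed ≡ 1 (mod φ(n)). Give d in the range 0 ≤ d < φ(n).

φ(n) = (p−1)(q−1) = 40·282 = 11280.
Need d with 11·d ≡ 1 (mod 11280). Apply the extended Euclidean algorithm:
11280 = 1025*11 + 5
11 = 2*5 + 1
5 = 5*1 + 0
Back-substitute:
1 = 11 − 2·5
1 = −2·11280 + 2051·11
So 11·2051 ≡ 1 (mod 11280), hence d = 2051.

2051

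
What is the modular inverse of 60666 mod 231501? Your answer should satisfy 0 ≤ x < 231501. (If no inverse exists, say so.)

no inverse exists

Compute gcd(60666, 231501):
231501 = 3·60666 + 49503
60666 = 1·49503 + 11163
49503 = 4·11163 + 4851
11163 = 2·4851 + 1461
4851 = 3·1461 + 468
1461 = 3·468 + 57
468 = 8·57 + 12
57 = 4·12 + 9
12 = 1·9 + 3
9 = 3·3 + 0
The gcd is 3, not 1, hence no inverse exists.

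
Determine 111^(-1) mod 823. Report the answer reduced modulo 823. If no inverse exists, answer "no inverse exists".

Apply the Euclidean algorithm to 823 and 111:
823 = 7×111 + 46
111 = 2×46 + 19
46 = 2×19 + 8
19 = 2×8 + 3
8 = 2×3 + 2
3 = 1×2 + 1
2 = 2×1 + 0
gcd = 1, so the inverse exists. Back-substitute:
1 = 3 − 2
1 = −8 + 3·3
1 = 3·19 − 7·8
1 = −7·46 + 17·19
1 = 17·111 − 41·46
1 = −41·823 + 304·111
So 111·304 ≡ 1 (mod 823).

304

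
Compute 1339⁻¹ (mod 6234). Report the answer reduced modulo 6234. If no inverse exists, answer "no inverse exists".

gcd(6234, 1339) by repeated division:
6234 = 4*1339 + 878
1339 = 1*878 + 461
878 = 1*461 + 417
461 = 1*417 + 44
417 = 9*44 + 21
44 = 2*21 + 2
21 = 10*2 + 1
2 = 2*1 + 0
Since gcd(1339, 6234) = 1, back-substitute to write 1 as a combination:
1 = 21 − 10·2
1 = −10·44 + 21·21
1 = 21·417 − 199·44
1 = −199·461 + 220·417
1 = 220·878 − 419·461
1 = −419·1339 + 639·878
1 = 639·6234 − 2975·1339
Hence 1339⁻¹ ≡ -2975 ≡ 3259 (mod 6234).

3259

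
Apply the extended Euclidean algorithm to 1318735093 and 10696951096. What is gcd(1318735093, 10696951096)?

Euclidean algorithm:
10696951096 = 8*1318735093 + 147070352
1318735093 = 8*147070352 + 142172277
147070352 = 1*142172277 + 4898075
142172277 = 29*4898075 + 128102
4898075 = 38*128102 + 30199
128102 = 4*30199 + 7306
30199 = 4*7306 + 975
7306 = 7*975 + 481
975 = 2*481 + 13
481 = 37*13 + 0
gcd(1318735093, 10696951096) = 13.
Back-substituting:
13 = 975 − 2·481
13 = −2·7306 + 15·975
13 = 15·30199 − 62·7306
13 = −62·128102 + 263·30199
13 = 263·4898075 − 10056·128102
13 = −10056·142172277 + 291887·4898075
13 = 291887·147070352 − 301943·142172277
13 = −301943·1318735093 + 2707431·147070352
13 = 2707431·10696951096 − 21961391·1318735093
So 13 = (2707431)·10696951096 + (-21961391)·1318735093.

13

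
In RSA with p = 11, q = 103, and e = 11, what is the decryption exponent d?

371

φ(n) = (p−1)(q−1) = 10·102 = 1020.
Need d with 11·d ≡ 1 (mod 1020). Apply the extended Euclidean algorithm:
1020 = 92×11 + 8
11 = 1×8 + 3
8 = 2×3 + 2
3 = 1×2 + 1
2 = 2×1 + 0
Back-substitute:
1 = 3 − 2
1 = −8 + 3·3
1 = 3·11 − 4·8
1 = −4·1020 + 371·11
So 11·371 ≡ 1 (mod 1020), hence d = 371.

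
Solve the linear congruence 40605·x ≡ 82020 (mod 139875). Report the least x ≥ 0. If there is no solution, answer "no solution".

First find gcd(40605, 139875):
139875 = 3*40605 + 18060
40605 = 2*18060 + 4485
18060 = 4*4485 + 120
4485 = 37*120 + 45
120 = 2*45 + 30
45 = 1*30 + 15
30 = 2*15 + 0
gcd = 15 and 15 | 82020, so solutions exist. Divide through by 15: 2707x ≡ 5468 (mod 9325).
Now find 2707⁻¹ mod 9325:
9325 = 3*2707 + 1204
2707 = 2*1204 + 299
1204 = 4*299 + 8
299 = 37*8 + 3
8 = 2*3 + 2
3 = 1*2 + 1
2 = 2*1 + 0
Back-substitute:
1 = 3 − 2
1 = −8 + 3·3
1 = 3·299 − 112·8
1 = −112·1204 + 451·299
1 = 451·2707 − 1014·1204
1 = −1014·9325 + 3493·2707
So 2707⁻¹ ≡ 3493 (mod 9325).
Then x ≡ 3493·5468 ≡ 2124 (mod 9325); the smallest non-negative solution is x = 2124.

2124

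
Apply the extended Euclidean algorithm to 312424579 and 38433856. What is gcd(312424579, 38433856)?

Repeated division:
312424579 = 8·38433856 + 4953731
38433856 = 7·4953731 + 3757739
4953731 = 1·3757739 + 1195992
3757739 = 3·1195992 + 169763
1195992 = 7·169763 + 7651
169763 = 22·7651 + 1441
7651 = 5·1441 + 446
1441 = 3·446 + 103
446 = 4·103 + 34
103 = 3·34 + 1
34 = 34·1 + 0
gcd(312424579, 38433856) = 1.
Working backward:
1 = 103 − 3·34
1 = −3·446 + 13·103
1 = 13·1441 − 42·446
1 = −42·7651 + 223·1441
1 = 223·169763 − 4948·7651
1 = −4948·1195992 + 34859·169763
1 = 34859·3757739 − 109525·1195992
1 = −109525·4953731 + 144384·3757739
1 = 144384·38433856 − 1120213·4953731
1 = −1120213·312424579 + 9106088·38433856
So 1 = (-1120213)·312424579 + (9106088)·38433856.

1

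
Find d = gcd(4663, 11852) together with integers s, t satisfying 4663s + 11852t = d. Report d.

1

Repeated division:
11852 = 2·4663 + 2526
4663 = 1·2526 + 2137
2526 = 1·2137 + 389
2137 = 5·389 + 192
389 = 2·192 + 5
192 = 38·5 + 2
5 = 2·2 + 1
2 = 2·1 + 0
gcd(4663, 11852) = 1.
Working backward:
1 = 5 − 2·2
1 = −2·192 + 77·5
1 = 77·389 − 156·192
1 = −156·2137 + 857·389
1 = 857·2526 − 1013·2137
1 = −1013·4663 + 1870·2526
1 = 1870·11852 − 4753·4663
So 1 = (1870)·11852 + (-4753)·4663.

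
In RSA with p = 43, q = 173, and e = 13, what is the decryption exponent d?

φ(n) = (p−1)(q−1) = 42·172 = 7224.
Need d with 13·d ≡ 1 (mod 7224). Apply the extended Euclidean algorithm:
7224 = 555·13 + 9
13 = 1·9 + 4
9 = 2·4 + 1
4 = 4·1 + 0
Back-substitute:
1 = 9 − 2·4
1 = −2·13 + 3·9
1 = 3·7224 − 1667·13
So 13·(-1667) ≡ 1 (mod 7224), hence d ≡ -1667 ≡ 5557 (mod 7224).

5557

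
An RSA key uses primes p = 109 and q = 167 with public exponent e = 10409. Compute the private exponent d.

φ(n) = (p−1)(q−1) = 108·166 = 17928.
Need d with 10409·d ≡ 1 (mod 17928). Apply the extended Euclidean algorithm:
17928 = 1*10409 + 7519
10409 = 1*7519 + 2890
7519 = 2*2890 + 1739
2890 = 1*1739 + 1151
1739 = 1*1151 + 588
1151 = 1*588 + 563
588 = 1*563 + 25
563 = 22*25 + 13
25 = 1*13 + 12
13 = 1*12 + 1
12 = 12*1 + 0
Back-substitute:
1 = 13 − 12
1 = −25 + 2·13
1 = 2·563 − 45·25
1 = −45·588 + 47·563
1 = 47·1151 − 92·588
1 = −92·1739 + 139·1151
1 = 139·2890 − 231·1739
1 = −231·7519 + 601·2890
1 = 601·10409 − 832·7519
1 = −832·17928 + 1433·10409
So 10409·1433 ≡ 1 (mod 17928), hence d = 1433.

1433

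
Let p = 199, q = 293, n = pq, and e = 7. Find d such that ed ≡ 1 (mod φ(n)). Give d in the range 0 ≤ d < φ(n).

φ(n) = (p−1)(q−1) = 198·292 = 57816.
Need d with 7·d ≡ 1 (mod 57816). Apply the extended Euclidean algorithm:
57816 = 8259·7 + 3
7 = 2·3 + 1
3 = 3·1 + 0
Back-substitute:
1 = 7 − 2·3
1 = −2·57816 + 16519·7
So 7·16519 ≡ 1 (mod 57816), hence d = 16519.

16519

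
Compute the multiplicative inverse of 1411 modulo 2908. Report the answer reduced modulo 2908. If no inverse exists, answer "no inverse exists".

gcd(2908, 1411) by repeated division:
2908 = 2·1411 + 86
1411 = 16·86 + 35
86 = 2·35 + 16
35 = 2·16 + 3
16 = 5·3 + 1
3 = 3·1 + 0
gcd = 1, so the inverse exists. Back-substitute:
1 = 16 − 5·3
1 = −5·35 + 11·16
1 = 11·86 − 27·35
1 = −27·1411 + 443·86
1 = 443·2908 − 913·1411
Hence 1411⁻¹ ≡ -913 ≡ 1995 (mod 2908).

1995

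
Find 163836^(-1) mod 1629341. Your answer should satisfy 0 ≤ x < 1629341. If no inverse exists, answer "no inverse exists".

Apply the Euclidean algorithm to 1629341 and 163836:
1629341 = 9·163836 + 154817
163836 = 1·154817 + 9019
154817 = 17·9019 + 1494
9019 = 6·1494 + 55
1494 = 27·55 + 9
55 = 6·9 + 1
9 = 9·1 + 0
The gcd is 1. Working backward:
1 = 55 − 6·9
1 = −6·1494 + 163·55
1 = 163·9019 − 984·1494
1 = −984·154817 + 16891·9019
1 = 16891·163836 − 17875·154817
1 = −17875·1629341 + 177766·163836
So 163836·177766 ≡ 1 (mod 1629341).

177766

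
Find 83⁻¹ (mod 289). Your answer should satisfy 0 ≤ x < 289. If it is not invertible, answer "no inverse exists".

Apply the Euclidean algorithm to 289 and 83:
289 = 3*83 + 40
83 = 2*40 + 3
40 = 13*3 + 1
3 = 3*1 + 0
The gcd is 1. Working backward:
1 = 40 − 13·3
1 = −13·83 + 27·40
1 = 27·289 − 94·83
Hence 83⁻¹ ≡ -94 ≡ 195 (mod 289).

195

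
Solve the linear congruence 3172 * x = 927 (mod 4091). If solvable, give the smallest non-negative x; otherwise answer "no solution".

First find gcd(3172, 4091):
4091 = 1*3172 + 919
3172 = 3*919 + 415
919 = 2*415 + 89
415 = 4*89 + 59
89 = 1*59 + 30
59 = 1*30 + 29
30 = 1*29 + 1
29 = 29*1 + 0
gcd = 1, so a unique solution mod 4091 exists.
Back-substitute for the Bézout coefficients:
1 = 30 − 29
1 = −59 + 2·30
1 = 2·89 − 3·59
1 = −3·415 + 14·89
1 = 14·919 − 31·415
1 = −31·3172 + 107·919
1 = 107·4091 − 138·3172
So 3172·(-138) ≡ 1 (mod 4091), giving 3172⁻¹ ≡ 3953.
x ≡ 3172⁻¹·927 ≡ 3953·927 ≡ 2986 (mod 4091).

2986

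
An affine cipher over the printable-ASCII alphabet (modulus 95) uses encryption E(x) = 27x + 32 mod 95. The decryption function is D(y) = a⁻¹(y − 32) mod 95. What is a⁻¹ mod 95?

88

Extended Euclidean algorithm:
95 = 3·27 + 14
27 = 1·14 + 13
14 = 1·13 + 1
13 = 13·1 + 0
Since gcd(27, 95) = 1, back-substitute to write 1 as a combination:
1 = 14 − 13
1 = −27 + 2·14
1 = 2·95 − 7·27
Hence 27⁻¹ ≡ -7 ≡ 88 (mod 95).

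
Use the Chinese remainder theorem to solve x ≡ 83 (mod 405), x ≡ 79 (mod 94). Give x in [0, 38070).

Write x = 83 + 405·k. Then 405·k ≡ 79 − 83 ≡ 90 (mod 94).
Need 405⁻¹ mod 94. Extended Euclid on (94, 29):
94 = 3*29 + 7
29 = 4*7 + 1
7 = 7*1 + 0
Back-substitute:
1 = 29 − 4·7
1 = −4·94 + 13·29
405⁻¹ ≡ 13 (mod 94), so k ≡ 13·90 ≡ 42 (mod 94).
x = 83 + 405·42 = 17093.

17093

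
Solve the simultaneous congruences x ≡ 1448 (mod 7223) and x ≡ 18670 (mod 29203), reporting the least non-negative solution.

8575149

Write x = 1448 + 7223·k. Then 7223·k ≡ 18670 − 1448 ≡ 17222 (mod 29203).
Need 7223⁻¹ mod 29203. Extended Euclid on (29203, 7223):
29203 = 4*7223 + 311
7223 = 23*311 + 70
311 = 4*70 + 31
70 = 2*31 + 8
31 = 3*8 + 7
8 = 1*7 + 1
7 = 7*1 + 0
Back-substitute:
1 = 8 − 7
1 = −31 + 4·8
1 = 4·70 − 9·31
1 = −9·311 + 40·70
1 = 40·7223 − 929·311
1 = −929·29203 + 3756·7223
7223⁻¹ ≡ 3756 (mod 29203), so k ≡ 3756·17222 ≡ 1187 (mod 29203).
x = 1448 + 7223·1187 = 8575149.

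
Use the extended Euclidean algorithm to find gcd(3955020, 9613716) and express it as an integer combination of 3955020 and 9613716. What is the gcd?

12

Euclidean algorithm:
9613716 = 2·3955020 + 1703676
3955020 = 2·1703676 + 547668
1703676 = 3·547668 + 60672
547668 = 9·60672 + 1620
60672 = 37·1620 + 732
1620 = 2·732 + 156
732 = 4·156 + 108
156 = 1·108 + 48
108 = 2·48 + 12
48 = 4·12 + 0
gcd(3955020, 9613716) = 12.
Working backward:
12 = 108 − 2·48
12 = −2·156 + 3·108
12 = 3·732 − 14·156
12 = −14·1620 + 31·732
12 = 31·60672 − 1161·1620
12 = −1161·547668 + 10480·60672
12 = 10480·1703676 − 32601·547668
12 = −32601·3955020 + 75682·1703676
12 = 75682·9613716 − 183965·3955020
So 12 = (75682)·9613716 + (-183965)·3955020.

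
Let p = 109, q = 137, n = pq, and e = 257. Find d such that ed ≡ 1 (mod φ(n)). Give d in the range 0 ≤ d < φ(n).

6401

φ(n) = (p−1)(q−1) = 108·136 = 14688.
Need d with 257·d ≡ 1 (mod 14688). Apply the extended Euclidean algorithm:
14688 = 57×257 + 39
257 = 6×39 + 23
39 = 1×23 + 16
23 = 1×16 + 7
16 = 2×7 + 2
7 = 3×2 + 1
2 = 2×1 + 0
Back-substitute:
1 = 7 − 3·2
1 = −3·16 + 7·7
1 = 7·23 − 10·16
1 = −10·39 + 17·23
1 = 17·257 − 112·39
1 = −112·14688 + 6401·257
So 257·6401 ≡ 1 (mod 14688), hence d = 6401.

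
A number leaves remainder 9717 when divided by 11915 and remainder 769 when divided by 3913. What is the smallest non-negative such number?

Write x = 9717 + 11915·k. Then 11915·k ≡ 769 − 9717 ≡ 2791 (mod 3913).
Need 11915⁻¹ mod 3913. Extended Euclid on (3913, 176):
3913 = 22*176 + 41
176 = 4*41 + 12
41 = 3*12 + 5
12 = 2*5 + 2
5 = 2*2 + 1
2 = 2*1 + 0
Back-substitute:
1 = 5 − 2·2
1 = −2·12 + 5·5
1 = 5·41 − 17·12
1 = −17·176 + 73·41
1 = 73·3913 − 1623·176
11915⁻¹ ≡ 2290 (mod 3913), so k ≡ 2290·2791 ≡ 1461 (mod 3913).
x = 9717 + 11915·1461 = 17417532.

17417532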